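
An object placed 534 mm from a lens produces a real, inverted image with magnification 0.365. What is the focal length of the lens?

f = 143 mm (converging)

m = −d_i/d_o ⇒ d_i = −m·d_o = −(-0.365)·(534) = 194.9 mm.
1/f = 1/d_o + 1/d_i = 1/(534) + 1/(194.9) = 0.007003, so f = 143 mm.
Since f is positive, the lens is converging.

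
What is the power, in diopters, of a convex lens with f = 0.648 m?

P = 1/f = 1/(0.648 m) = +1.54 D.

P = +1.54 D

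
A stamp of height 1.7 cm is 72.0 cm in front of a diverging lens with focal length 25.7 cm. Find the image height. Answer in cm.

0.447 cm

For a diverging lens, f = -25.7 cm.
1/d_i = 1/f − 1/d_o = 1/(-25.70) − 1/(72.0) = -0.05280, so d_i = -18.94 cm.
m = −d_i/d_o = +0.2631.
|h_i| = |m|·h_o = 0.2631 × 1.7 = 0.447 cm. The image is virtual, upright and reduced, on the same side as the object.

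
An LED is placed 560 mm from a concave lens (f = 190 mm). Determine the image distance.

For a concave lens, f = -190 mm.
Thin-lens equation: 1/s_i = 1/f − 1/s_o = 1/(-190.0) − 1/(560) = -0.005263 − 0.001786 = -0.007049, so s_i = -142 mm.
The image is virtual, upright and reduced, on the same side as the object.

142 mm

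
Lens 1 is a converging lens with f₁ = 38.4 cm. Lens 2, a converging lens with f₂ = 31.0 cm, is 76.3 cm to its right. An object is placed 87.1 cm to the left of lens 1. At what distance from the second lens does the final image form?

10.1 cm

Lens 1: 1/d_i1 = 1/f₁ − 1/d_o1 = 1/(38.4) − 1/(87.1) = 0.01456, so d_i1 = 68.68 cm.
The intermediate image is 68.68 cm to the right of lens 1, which is 76.3 − (68.68) = 7.620 cm to the left of lens 2, so d_o2 = +7.620 cm.
Lens 2: 1/d_i2 = 1/f₂ − 1/d_o2 = 1/(31.0) − 1/(7.620) = -0.09898, so d_i2 = -10.1 cm.
The final image is virtual, 10.1 cm to the left of lens 2 (overall magnification ≈ -1.0).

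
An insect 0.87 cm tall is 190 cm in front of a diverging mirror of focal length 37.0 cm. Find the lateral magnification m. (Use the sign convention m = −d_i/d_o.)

m = +0.163

For a diverging mirror, f = -37.0 cm.
1/d_i = 1/f − 1/d_o = 1/(-37.00) − 1/(190) = -0.03229, so d_i = -30.97 cm.
m = −d_i/d_o = −(-30.97)/(190) = +0.163.
The image is virtual, upright and reduced, behind the mirror.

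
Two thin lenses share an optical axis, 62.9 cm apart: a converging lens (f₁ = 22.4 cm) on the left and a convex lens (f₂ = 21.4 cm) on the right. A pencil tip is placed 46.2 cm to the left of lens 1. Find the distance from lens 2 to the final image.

210 cm

Lens 1: 1/d_i1 = 1/f₁ − 1/d_o1 = 1/(22.4) − 1/(46.2) = 0.02300, so d_i1 = 43.48 cm.
The intermediate image is 43.48 cm to the right of lens 1, which is 62.9 − (43.48) = 19.42 cm to the left of lens 2, so d_o2 = +19.42 cm.
Lens 2: 1/d_i2 = 1/f₂ − 1/d_o2 = 1/(21.4) − 1/(19.42) = -0.004764, so d_i2 = -210 cm.
The final image is virtual, 210 cm to the left of lens 2 (overall magnification ≈ -10).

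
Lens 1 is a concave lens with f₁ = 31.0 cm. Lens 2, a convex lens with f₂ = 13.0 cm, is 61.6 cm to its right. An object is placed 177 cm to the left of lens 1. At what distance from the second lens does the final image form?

15.3 cm

Lens 1 is diverging, so f₁ = −31.0 cm.
Lens 1: 1/d_i1 = 1/f₁ − 1/d_o1 = 1/(-31.0) − 1/(177) = -0.03791, so d_i1 = -26.38 cm.
The intermediate image is 26.38 cm to the left of lens 1 (virtual), which is 61.6 − (-26.38) = 87.98 cm to the left of lens 2, so d_o2 = +87.98 cm.
Lens 2: 1/d_i2 = 1/f₂ − 1/d_o2 = 1/(13.0) − 1/(87.98) = 0.06556, so d_i2 = 15.3 cm.
The final image is real, 15.3 cm to the right of lens 2 (overall magnification ≈ -0.026).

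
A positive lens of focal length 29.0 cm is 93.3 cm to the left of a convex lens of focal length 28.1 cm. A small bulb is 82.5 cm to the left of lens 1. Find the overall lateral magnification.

m = +0.744

Lens 1: 1/d_i1 = 1/(29.0) − 1/(82.5) = 0.02236, so d_i1 = 44.72 cm; m₁ = −d_i1/d_o1 = -0.5421.
d_o2 = 93.3 − (44.72) = 48.58 cm.
Lens 2: 1/d_i2 = 1/(28.1) − 1/(48.58) = 0.01500, so d_i2 = 66.66 cm; m₂ = −d_i2/d_o2 = -1.372.
m = m₁·m₂ = (-0.5421)(-1.372) = +0.744.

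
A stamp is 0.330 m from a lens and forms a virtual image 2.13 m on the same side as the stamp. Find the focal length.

f = 0.390 m (converging)

Virtual image ⇒ d_i = −2.13 m.
1/f = 1/d_o + 1/d_i = 1/(0.330) + 1/(-2.13) = 2.561, so f = 0.390 m.
Since f is positive, the lens is converging.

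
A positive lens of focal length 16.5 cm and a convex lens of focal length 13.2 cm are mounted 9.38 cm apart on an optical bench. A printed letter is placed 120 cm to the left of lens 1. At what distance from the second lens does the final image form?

Lens 1: 1/d_i1 = 1/f₁ − 1/d_o1 = 1/(16.5) − 1/(120) = 0.05227, so d_i1 = 19.13 cm.
The intermediate image is 19.13 cm to the right of lens 1, which lies 9.750 cm to the right of lens 2 — a virtual object — so d_o2 = −9.750 cm.
Lens 2: 1/d_i2 = 1/f₂ − 1/d_o2 = 1/(13.2) − 1/(-9.750) = 0.1783, so d_i2 = 5.61 cm.
The final image is real, 5.61 cm to the right of lens 2 (overall magnification ≈ -0.092).

5.61 cm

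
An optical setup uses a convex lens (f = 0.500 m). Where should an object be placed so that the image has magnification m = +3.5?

0.357 m

m = −d_i/d_o ⇒ d_i = −m·d_o.
1/f = 1/d_o + 1/d_i = 1/d_o − 1/(m·d_o) = (1 − 1/m)/d_o, so d_o = f(1 − 1/m) = (0.5000)(1 − 1/(+3.5)) = 0.357 m.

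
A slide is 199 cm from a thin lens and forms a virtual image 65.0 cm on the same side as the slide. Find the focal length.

f = -96.5 cm (diverging)

Virtual image ⇒ d_i = −65.0 cm.
1/f = 1/d_o + 1/d_i = 1/(199) + 1/(-65.0) = -0.01036, so f = -96.5 cm.
Since f is negative, the thin lens is diverging.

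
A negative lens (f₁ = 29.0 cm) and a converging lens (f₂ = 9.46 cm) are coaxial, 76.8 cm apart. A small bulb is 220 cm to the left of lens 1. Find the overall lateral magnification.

f₁ = −29.0 cm (diverging).
Lens 1: 1/d_i1 = 1/(-29.0) − 1/(220) = -0.03903, so d_i1 = -25.62 cm; m₁ = −d_i1/d_o1 = +0.1165.
d_o2 = 76.8 − (-25.62) = 102.4 cm.
Lens 2: 1/d_i2 = 1/(9.46) − 1/(102.4) = 0.09594, so d_i2 = 10.42 cm; m₂ = −d_i2/d_o2 = -0.1018.
m = m₁·m₂ = (+0.1165)(-0.1018) = -0.0119.

m = -0.0119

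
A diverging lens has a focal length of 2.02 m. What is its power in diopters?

For a diverging lens, f = −2.02 m.
P = 1/f = 1/(-2.02 m) = -0.495 D.

P = -0.495 D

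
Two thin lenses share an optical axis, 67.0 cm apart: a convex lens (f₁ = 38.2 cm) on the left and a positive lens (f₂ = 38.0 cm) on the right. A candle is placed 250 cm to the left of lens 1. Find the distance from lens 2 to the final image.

Lens 1: 1/d_i1 = 1/f₁ − 1/d_o1 = 1/(38.2) − 1/(250) = 0.02218, so d_i1 = 45.09 cm.
The intermediate image is 45.09 cm to the right of lens 1, which is 67.0 − (45.09) = 21.91 cm to the left of lens 2, so d_o2 = +21.91 cm.
Lens 2: 1/d_i2 = 1/f₂ − 1/d_o2 = 1/(38.0) − 1/(21.91) = -0.01933, so d_i2 = -51.7 cm.
The final image is virtual, 51.7 cm to the left of lens 2 (overall magnification ≈ -0.43).

51.7 cm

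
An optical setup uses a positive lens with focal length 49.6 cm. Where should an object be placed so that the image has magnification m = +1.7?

m = −d_i/d_o ⇒ d_i = −m·d_o.
1/f = 1/d_o + 1/d_i = 1/d_o − 1/(m·d_o) = (1 − 1/m)/d_o, so d_o = f(1 − 1/m) = (49.60)(1 − 1/(+1.7)) = 20.4 cm.

20.4 cm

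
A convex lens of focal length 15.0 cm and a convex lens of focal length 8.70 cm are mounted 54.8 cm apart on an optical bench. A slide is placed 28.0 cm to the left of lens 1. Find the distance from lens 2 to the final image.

Lens 1: 1/d_i1 = 1/f₁ − 1/d_o1 = 1/(15.0) − 1/(28.0) = 0.03095, so d_i1 = 32.31 cm.
The intermediate image is 32.31 cm to the right of lens 1, which is 54.8 − (32.31) = 22.49 cm to the left of lens 2, so d_o2 = +22.49 cm.
Lens 2: 1/d_i2 = 1/f₂ − 1/d_o2 = 1/(8.70) − 1/(22.49) = 0.07048, so d_i2 = 14.2 cm.
The final image is real, 14.2 cm to the right of lens 2 (overall magnification ≈ 0.73).

14.2 cm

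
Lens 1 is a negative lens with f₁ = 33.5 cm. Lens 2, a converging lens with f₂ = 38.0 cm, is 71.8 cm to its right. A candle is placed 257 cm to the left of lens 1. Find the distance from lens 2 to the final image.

60.8 cm

Lens 1 is diverging, so f₁ = −33.5 cm.
Lens 1: 1/d_i1 = 1/f₁ − 1/d_o1 = 1/(-33.5) − 1/(257) = -0.03374, so d_i1 = -29.64 cm.
The intermediate image is 29.64 cm to the left of lens 1 (virtual), which is 71.8 − (-29.64) = 101.4 cm to the left of lens 2, so d_o2 = +101.4 cm.
Lens 2: 1/d_i2 = 1/f₂ − 1/d_o2 = 1/(38.0) − 1/(101.4) = 0.01645, so d_i2 = 60.8 cm.
The final image is real, 60.8 cm to the right of lens 2 (overall magnification ≈ -0.069).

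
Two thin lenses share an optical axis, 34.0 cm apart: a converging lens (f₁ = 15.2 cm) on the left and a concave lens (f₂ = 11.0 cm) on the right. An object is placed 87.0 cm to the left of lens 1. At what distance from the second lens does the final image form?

6.45 cm

Lens 1: 1/d_i1 = 1/f₁ − 1/d_o1 = 1/(15.2) − 1/(87.0) = 0.05430, so d_i1 = 18.42 cm.
The intermediate image is 18.42 cm to the right of lens 1, which is 34.0 − (18.42) = 15.58 cm to the left of lens 2, so d_o2 = +15.58 cm.
Lens 2 is diverging, so f₂ = −11.0 cm.
Lens 2: 1/d_i2 = 1/f₂ − 1/d_o2 = 1/(-11.0) − 1/(15.58) = -0.1551, so d_i2 = -6.45 cm.
The final image is virtual, 6.45 cm to the left of lens 2 (overall magnification ≈ -0.088).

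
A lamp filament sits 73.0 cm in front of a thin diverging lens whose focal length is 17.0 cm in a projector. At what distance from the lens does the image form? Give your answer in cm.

13.8 cm

For a diverging lens, f = -17.0 cm.
Thin-lens equation: 1/d_i = 1/f − 1/d_o = 1/(-17.00) − 1/(73.0) = -0.05882 − 0.01370 = -0.07252, so d_i = -13.8 cm.
The image is virtual, upright and reduced, on the same side as the object.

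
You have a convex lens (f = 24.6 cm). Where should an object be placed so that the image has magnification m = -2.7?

m = −d_i/d_o ⇒ d_i = −m·d_o.
1/f = 1/d_o + 1/d_i = 1/d_o − 1/(m·d_o) = (1 − 1/m)/d_o, so d_o = f(1 − 1/m) = (24.60)(1 − 1/(-2.7)) = 33.7 cm.

33.7 cm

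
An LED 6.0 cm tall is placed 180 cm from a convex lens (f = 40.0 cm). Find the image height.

1.71 cm

1/d_i = 1/f − 1/d_o = 1/(40.00) − 1/(180) = 0.01944, so d_i = 51.43 cm.
m = −d_i/d_o = -0.2857.
|h_i| = |m|·h_o = 0.2857 × 6.0 = 1.71 cm. The image is real, inverted and reduced, on the far side of the lens.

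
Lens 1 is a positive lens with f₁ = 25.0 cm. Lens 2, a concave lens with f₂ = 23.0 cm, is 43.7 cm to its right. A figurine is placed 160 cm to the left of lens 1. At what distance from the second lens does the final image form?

Lens 1: 1/d_i1 = 1/f₁ − 1/d_o1 = 1/(25.0) − 1/(160) = 0.03375, so d_i1 = 29.63 cm.
The intermediate image is 29.63 cm to the right of lens 1, which is 43.7 − (29.63) = 14.07 cm to the left of lens 2, so d_o2 = +14.07 cm.
Lens 2 is diverging, so f₂ = −23.0 cm.
Lens 2: 1/d_i2 = 1/f₂ − 1/d_o2 = 1/(-23.0) − 1/(14.07) = -0.1146, so d_i2 = -8.73 cm.
The final image is virtual, 8.73 cm to the left of lens 2 (overall magnification ≈ -0.11).

8.73 cm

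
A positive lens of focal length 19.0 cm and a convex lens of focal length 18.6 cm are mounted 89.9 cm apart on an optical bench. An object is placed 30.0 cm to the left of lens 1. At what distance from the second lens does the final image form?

36.4 cm

Lens 1: 1/d_i1 = 1/f₁ − 1/d_o1 = 1/(19.0) − 1/(30.0) = 0.01930, so d_i1 = 51.82 cm.
The intermediate image is 51.82 cm to the right of lens 1, which is 89.9 − (51.82) = 38.08 cm to the left of lens 2, so d_o2 = +38.08 cm.
Lens 2: 1/d_i2 = 1/f₂ − 1/d_o2 = 1/(18.6) − 1/(38.08) = 0.02750, so d_i2 = 36.4 cm.
The final image is real, 36.4 cm to the right of lens 2 (overall magnification ≈ 1.6).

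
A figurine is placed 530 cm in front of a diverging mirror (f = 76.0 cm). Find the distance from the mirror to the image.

For a diverging mirror, f = -76.0 cm.
Mirror equation: 1/d_i = 1/f − 1/d_o = 1/(-76.00) − 1/(530) = -0.01316 − 0.001887 = -0.01504, so d_i = -66.5 cm.
The image is virtual, upright and reduced, behind the mirror.

66.5 cm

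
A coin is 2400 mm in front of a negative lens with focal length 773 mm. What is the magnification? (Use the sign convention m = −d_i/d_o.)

For a negative lens, f = -773 mm.
1/d_i = 1/f − 1/d_o = 1/(-773.0) − 1/(2400) = -0.001710, so d_i = -584.7 mm.
m = −d_i/d_o = −(-584.7)/(2400) = +0.244.
The image is virtual, upright and reduced, on the same side as the object.

m = +0.244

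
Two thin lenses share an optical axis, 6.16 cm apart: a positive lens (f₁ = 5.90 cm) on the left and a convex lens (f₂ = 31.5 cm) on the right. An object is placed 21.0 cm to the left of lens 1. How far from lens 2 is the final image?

Lens 1: 1/d_i1 = 1/f₁ − 1/d_o1 = 1/(5.90) − 1/(21.0) = 0.1219, so d_i1 = 8.205 cm.
The intermediate image is 8.205 cm to the right of lens 1, which lies 2.045 cm to the right of lens 2 — a virtual object — so d_o2 = −2.045 cm.
Lens 2: 1/d_i2 = 1/f₂ − 1/d_o2 = 1/(31.5) − 1/(-2.045) = 0.5207, so d_i2 = 1.92 cm.
The final image is real, 1.92 cm to the right of lens 2 (overall magnification ≈ -0.37).

1.92 cm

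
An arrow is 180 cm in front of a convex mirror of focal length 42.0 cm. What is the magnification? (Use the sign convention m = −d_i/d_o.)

For a convex mirror, f = -42.0 cm.
1/d_i = 1/f − 1/d_o = 1/(-42.00) − 1/(180) = -0.02937, so d_i = -34.05 cm.
m = −d_i/d_o = −(-34.05)/(180) = +0.189.
The image is virtual, upright and reduced, behind the mirror.

m = +0.189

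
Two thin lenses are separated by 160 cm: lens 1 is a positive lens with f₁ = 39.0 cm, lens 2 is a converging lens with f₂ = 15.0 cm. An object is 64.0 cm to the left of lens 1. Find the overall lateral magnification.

Lens 1: 1/d_i1 = 1/(39.0) − 1/(64.0) = 0.01002, so d_i1 = 99.84 cm; m₁ = −d_i1/d_o1 = -1.560.
d_o2 = 160 − (99.84) = 60.16 cm.
Lens 2: 1/d_i2 = 1/(15.0) − 1/(60.16) = 0.05004, so d_i2 = 19.98 cm; m₂ = −d_i2/d_o2 = -0.3322.
m = m₁·m₂ = (-1.560)(-0.3322) = +0.518.

m = +0.518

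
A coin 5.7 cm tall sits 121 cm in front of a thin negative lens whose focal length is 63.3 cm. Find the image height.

1.96 cm

For a negative lens, f = -63.3 cm.
1/d_i = 1/f − 1/d_o = 1/(-63.30) − 1/(121) = -0.02406, so d_i = -41.56 cm.
m = −d_i/d_o = +0.3435.
|h_i| = |m|·h_o = 0.3435 × 5.7 = 1.96 cm. The image is virtual, upright and reduced, on the same side as the object.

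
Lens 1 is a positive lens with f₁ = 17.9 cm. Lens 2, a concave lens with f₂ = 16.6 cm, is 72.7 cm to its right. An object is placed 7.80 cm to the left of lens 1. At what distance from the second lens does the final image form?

13.9 cm

Lens 1: 1/d_i1 = 1/f₁ − 1/d_o1 = 1/(17.9) − 1/(7.80) = -0.07234, so d_i1 = -13.82 cm.
The intermediate image is 13.82 cm to the left of lens 1 (virtual), which is 72.7 − (-13.82) = 86.52 cm to the left of lens 2, so d_o2 = +86.52 cm.
Lens 2 is diverging, so f₂ = −16.6 cm.
Lens 2: 1/d_i2 = 1/f₂ − 1/d_o2 = 1/(-16.6) − 1/(86.52) = -0.07180, so d_i2 = -13.9 cm.
The final image is virtual, 13.9 cm to the left of lens 2 (overall magnification ≈ 0.29).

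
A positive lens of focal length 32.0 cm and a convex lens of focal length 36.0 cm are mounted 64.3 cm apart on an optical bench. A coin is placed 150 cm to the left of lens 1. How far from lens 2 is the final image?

Lens 1: 1/d_i1 = 1/f₁ − 1/d_o1 = 1/(32.0) − 1/(150) = 0.02458, so d_i1 = 40.68 cm.
The intermediate image is 40.68 cm to the right of lens 1, which is 64.3 − (40.68) = 23.62 cm to the left of lens 2, so d_o2 = +23.62 cm.
Lens 2: 1/d_i2 = 1/f₂ − 1/d_o2 = 1/(36.0) − 1/(23.62) = -0.01456, so d_i2 = -68.7 cm.
The final image is virtual, 68.7 cm to the left of lens 2 (overall magnification ≈ -0.79).

68.7 cm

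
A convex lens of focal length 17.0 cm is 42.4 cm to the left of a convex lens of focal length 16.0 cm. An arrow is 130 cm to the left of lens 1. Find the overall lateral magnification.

Lens 1: 1/d_i1 = 1/(17.0) − 1/(130) = 0.05113, so d_i1 = 19.56 cm; m₁ = −d_i1/d_o1 = -0.1505.
d_o2 = 42.4 − (19.56) = 22.84 cm.
Lens 2: 1/d_i2 = 1/(16.0) − 1/(22.84) = 0.01872, so d_i2 = 53.43 cm; m₂ = −d_i2/d_o2 = -2.339.
m = m₁·m₂ = (-0.1505)(-2.339) = +0.352.

m = +0.352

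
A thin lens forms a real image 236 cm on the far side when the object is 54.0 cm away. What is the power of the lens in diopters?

d_i = +236 cm.
1/f = 1/d_o + 1/d_i = 1/(54.0) + 1/(236) = 0.02276 cm⁻¹.
f = 43.94 cm = 0.4394 m, so P = 1/f = +2.28 D.

P = +2.28 D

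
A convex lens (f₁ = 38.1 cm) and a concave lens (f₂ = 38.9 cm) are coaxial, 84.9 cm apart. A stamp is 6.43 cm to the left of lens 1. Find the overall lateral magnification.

Lens 1: 1/d_i1 = 1/(38.1) − 1/(6.43) = -0.1293, so d_i1 = -7.735 cm; m₁ = −d_i1/d_o1 = +1.203.
d_o2 = 84.9 − (-7.735) = 92.64 cm.
f₂ = −38.9 cm (diverging).
Lens 2: 1/d_i2 = 1/(-38.9) − 1/(92.64) = -0.03650, so d_i2 = -27.40 cm; m₂ = −d_i2/d_o2 = +0.2957.
m = m₁·m₂ = (+1.203)(+0.2957) = +0.356.

m = +0.356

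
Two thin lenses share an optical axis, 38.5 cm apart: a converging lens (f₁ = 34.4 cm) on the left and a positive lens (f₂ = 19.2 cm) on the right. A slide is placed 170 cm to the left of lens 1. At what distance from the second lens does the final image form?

Lens 1: 1/d_i1 = 1/f₁ − 1/d_o1 = 1/(34.4) − 1/(170) = 0.02319, so d_i1 = 43.13 cm.
The intermediate image is 43.13 cm to the right of lens 1, which lies 4.630 cm to the right of lens 2 — a virtual object — so d_o2 = −4.630 cm.
Lens 2: 1/d_i2 = 1/f₂ − 1/d_o2 = 1/(19.2) − 1/(-4.630) = 0.2681, so d_i2 = 3.73 cm.
The final image is real, 3.73 cm to the right of lens 2 (overall magnification ≈ -0.20).

3.73 cm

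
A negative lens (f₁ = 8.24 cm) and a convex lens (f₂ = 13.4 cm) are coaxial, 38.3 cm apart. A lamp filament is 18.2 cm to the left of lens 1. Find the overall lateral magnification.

f₁ = −8.24 cm (diverging).
Lens 1: 1/d_i1 = 1/(-8.24) − 1/(18.2) = -0.1763, so d_i1 = -5.672 cm; m₁ = −d_i1/d_o1 = +0.3116.
d_o2 = 38.3 − (-5.672) = 43.97 cm.
Lens 2: 1/d_i2 = 1/(13.4) − 1/(43.97) = 0.05188, so d_i2 = 19.27 cm; m₂ = −d_i2/d_o2 = -0.4383.
m = m₁·m₂ = (+0.3116)(-0.4383) = -0.137.

m = -0.137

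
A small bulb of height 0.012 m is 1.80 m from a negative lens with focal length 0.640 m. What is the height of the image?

For a negative lens, f = -0.640 m.
1/d_i = 1/f − 1/d_o = 1/(-0.6400) − 1/(1.80) = -2.118, so d_i = -0.4721 m.
m = −d_i/d_o = +0.2623.
|h_i| = |m|·h_o = 0.2623 × 0.012 = 0.00315 m. The image is virtual, upright and reduced, on the same side as the object.

0.00315 m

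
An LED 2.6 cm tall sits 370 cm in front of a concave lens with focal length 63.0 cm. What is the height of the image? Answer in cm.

0.378 cm

For a concave lens, f = -63.0 cm.
1/d_i = 1/f − 1/d_o = 1/(-63.00) − 1/(370) = -0.01858, so d_i = -53.83 cm.
m = −d_i/d_o = +0.1455.
|h_i| = |m|·h_o = 0.1455 × 2.6 = 0.378 cm. The image is virtual, upright and reduced, on the same side as the object.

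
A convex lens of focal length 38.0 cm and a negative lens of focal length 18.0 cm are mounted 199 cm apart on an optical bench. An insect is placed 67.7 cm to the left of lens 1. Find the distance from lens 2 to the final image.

15.5 cm

Lens 1: 1/d_i1 = 1/f₁ − 1/d_o1 = 1/(38.0) − 1/(67.7) = 0.01154, so d_i1 = 86.62 cm.
The intermediate image is 86.62 cm to the right of lens 1, which is 199 − (86.62) = 112.4 cm to the left of lens 2, so d_o2 = +112.4 cm.
Lens 2 is diverging, so f₂ = −18.0 cm.
Lens 2: 1/d_i2 = 1/f₂ − 1/d_o2 = 1/(-18.0) − 1/(112.4) = -0.06445, so d_i2 = -15.5 cm.
The final image is virtual, 15.5 cm to the left of lens 2 (overall magnification ≈ -0.18).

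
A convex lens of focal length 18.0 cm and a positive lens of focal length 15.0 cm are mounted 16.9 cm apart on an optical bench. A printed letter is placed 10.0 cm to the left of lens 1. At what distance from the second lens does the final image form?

Lens 1: 1/d_i1 = 1/f₁ − 1/d_o1 = 1/(18.0) − 1/(10.0) = -0.04444, so d_i1 = -22.50 cm.
The intermediate image is 22.50 cm to the left of lens 1 (virtual), which is 16.9 − (-22.50) = 39.40 cm to the left of lens 2, so d_o2 = +39.40 cm.
Lens 2: 1/d_i2 = 1/f₂ − 1/d_o2 = 1/(15.0) − 1/(39.40) = 0.04129, so d_i2 = 24.2 cm.
The final image is real, 24.2 cm to the right of lens 2 (overall magnification ≈ -1.4).

24.2 cm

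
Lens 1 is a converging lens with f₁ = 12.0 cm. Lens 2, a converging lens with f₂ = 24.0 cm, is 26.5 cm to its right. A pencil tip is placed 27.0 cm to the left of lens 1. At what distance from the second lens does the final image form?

Lens 1: 1/d_i1 = 1/f₁ − 1/d_o1 = 1/(12.0) − 1/(27.0) = 0.04630, so d_i1 = 21.60 cm.
The intermediate image is 21.60 cm to the right of lens 1, which is 26.5 − (21.60) = 4.900 cm to the left of lens 2, so d_o2 = +4.900 cm.
Lens 2: 1/d_i2 = 1/f₂ − 1/d_o2 = 1/(24.0) − 1/(4.900) = -0.1624, so d_i2 = -6.16 cm.
The final image is virtual, 6.16 cm to the left of lens 2 (overall magnification ≈ -1.0).

6.16 cm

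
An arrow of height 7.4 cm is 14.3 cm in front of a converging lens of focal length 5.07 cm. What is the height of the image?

1/d_i = 1/f − 1/d_o = 1/(5.070) − 1/(14.3) = 0.1273, so d_i = 7.855 cm.
m = −d_i/d_o = -0.5493.
|h_i| = |m|·h_o = 0.5493 × 7.4 = 4.06 cm. The image is real, inverted and reduced, on the far side of the lens.

4.06 cm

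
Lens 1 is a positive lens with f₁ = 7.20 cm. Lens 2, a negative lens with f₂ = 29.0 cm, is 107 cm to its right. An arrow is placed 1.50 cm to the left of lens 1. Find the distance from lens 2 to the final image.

22.9 cm

Lens 1: 1/d_i1 = 1/f₁ − 1/d_o1 = 1/(7.20) − 1/(1.50) = -0.5278, so d_i1 = -1.895 cm.
The intermediate image is 1.895 cm to the left of lens 1 (virtual), which is 107 − (-1.895) = 108.9 cm to the left of lens 2, so d_o2 = +108.9 cm.
Lens 2 is diverging, so f₂ = −29.0 cm.
Lens 2: 1/d_i2 = 1/f₂ − 1/d_o2 = 1/(-29.0) − 1/(108.9) = -0.04367, so d_i2 = -22.9 cm.
The final image is virtual, 22.9 cm to the left of lens 2 (overall magnification ≈ 0.27).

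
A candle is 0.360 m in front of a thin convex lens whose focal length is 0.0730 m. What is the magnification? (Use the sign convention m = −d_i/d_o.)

1/d_i = 1/f − 1/d_o = 1/(0.07300) − 1/(0.360) = 10.92, so d_i = 0.09157 m.
m = −d_i/d_o = −(0.09157)/(0.360) = -0.254.
The image is real, inverted and reduced, on the far side of the lens.

m = -0.254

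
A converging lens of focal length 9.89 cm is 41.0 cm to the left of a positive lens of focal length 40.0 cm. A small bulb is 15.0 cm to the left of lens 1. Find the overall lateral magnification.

Lens 1: 1/d_i1 = 1/(9.89) − 1/(15.0) = 0.03445, so d_i1 = 29.03 cm; m₁ = −d_i1/d_o1 = -1.935.
d_o2 = 41.0 − (29.03) = 11.97 cm.
Lens 2: 1/d_i2 = 1/(40.0) − 1/(11.97) = -0.05854, so d_i2 = -17.08 cm; m₂ = −d_i2/d_o2 = +1.427.
m = m₁·m₂ = (-1.935)(+1.427) = -2.76.

m = -2.76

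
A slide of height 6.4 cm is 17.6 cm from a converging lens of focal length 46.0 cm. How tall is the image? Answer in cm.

1/d_i = 1/f − 1/d_o = 1/(46.00) − 1/(17.6) = -0.03508, so d_i = -28.51 cm.
m = −d_i/d_o = +1.620.
|h_i| = |m|·h_o = 1.620 × 6.4 = 10.4 cm. The image is virtual, upright and enlarged, on the same side as the object.

10.4 cm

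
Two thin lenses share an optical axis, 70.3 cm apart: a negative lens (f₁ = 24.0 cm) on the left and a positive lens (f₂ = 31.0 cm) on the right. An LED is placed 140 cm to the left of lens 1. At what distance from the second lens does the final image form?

47.1 cm

Lens 1 is diverging, so f₁ = −24.0 cm.
Lens 1: 1/d_i1 = 1/f₁ − 1/d_o1 = 1/(-24.0) − 1/(140) = -0.04881, so d_i1 = -20.49 cm.
The intermediate image is 20.49 cm to the left of lens 1 (virtual), which is 70.3 − (-20.49) = 90.79 cm to the left of lens 2, so d_o2 = +90.79 cm.
Lens 2: 1/d_i2 = 1/f₂ − 1/d_o2 = 1/(31.0) − 1/(90.79) = 0.02124, so d_i2 = 47.1 cm.
The final image is real, 47.1 cm to the right of lens 2 (overall magnification ≈ -0.076).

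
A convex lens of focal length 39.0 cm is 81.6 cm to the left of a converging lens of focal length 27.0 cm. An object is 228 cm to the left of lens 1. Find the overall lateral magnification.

m = +0.738

Lens 1: 1/d_i1 = 1/(39.0) − 1/(228) = 0.02126, so d_i1 = 47.05 cm; m₁ = −d_i1/d_o1 = -0.2064.
d_o2 = 81.6 − (47.05) = 34.55 cm.
Lens 2: 1/d_i2 = 1/(27.0) − 1/(34.55) = 0.008093, so d_i2 = 123.6 cm; m₂ = −d_i2/d_o2 = -3.576.
m = m₁·m₂ = (-0.2064)(-3.576) = +0.738.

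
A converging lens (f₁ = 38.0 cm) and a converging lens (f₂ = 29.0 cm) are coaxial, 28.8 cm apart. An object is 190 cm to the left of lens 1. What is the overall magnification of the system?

Lens 1: 1/d_i1 = 1/(38.0) − 1/(190) = 0.02105, so d_i1 = 47.50 cm; m₁ = −d_i1/d_o1 = -0.2500.
d_o2 = 28.8 − (47.50) = -18.70 cm (virtual object).
Lens 2: 1/d_i2 = 1/(29.0) − 1/(-18.70) = 0.08796, so d_i2 = 11.37 cm; m₂ = −d_i2/d_o2 = +0.6080.
m = m₁·m₂ = (-0.2500)(+0.6080) = -0.152.

m = -0.152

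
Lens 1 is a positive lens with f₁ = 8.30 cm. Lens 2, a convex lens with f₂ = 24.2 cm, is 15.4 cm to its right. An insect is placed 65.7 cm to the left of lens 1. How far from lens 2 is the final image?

Lens 1: 1/d_i1 = 1/f₁ − 1/d_o1 = 1/(8.30) − 1/(65.7) = 0.1053, so d_i1 = 9.500 cm.
The intermediate image is 9.500 cm to the right of lens 1, which is 15.4 − (9.500) = 5.900 cm to the left of lens 2, so d_o2 = +5.900 cm.
Lens 2: 1/d_i2 = 1/f₂ − 1/d_o2 = 1/(24.2) − 1/(5.900) = -0.1282, so d_i2 = -7.80 cm.
The final image is virtual, 7.80 cm to the left of lens 2 (overall magnification ≈ -0.19).

7.80 cm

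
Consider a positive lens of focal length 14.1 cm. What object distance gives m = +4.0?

m = −d_i/d_o ⇒ d_i = −m·d_o.
1/f = 1/d_o + 1/d_i = 1/d_o − 1/(m·d_o) = (1 − 1/m)/d_o, so d_o = f(1 − 1/m) = (14.10)(1 − 1/(+4.0)) = 10.6 cm.

10.6 cm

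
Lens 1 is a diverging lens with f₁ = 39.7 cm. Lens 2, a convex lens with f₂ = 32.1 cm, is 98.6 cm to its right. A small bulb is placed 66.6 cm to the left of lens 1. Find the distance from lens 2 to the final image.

43.4 cm

Lens 1 is diverging, so f₁ = −39.7 cm.
Lens 1: 1/d_i1 = 1/f₁ − 1/d_o1 = 1/(-39.7) − 1/(66.6) = -0.04020, so d_i1 = -24.87 cm.
The intermediate image is 24.87 cm to the left of lens 1 (virtual), which is 98.6 − (-24.87) = 123.5 cm to the left of lens 2, so d_o2 = +123.5 cm.
Lens 2: 1/d_i2 = 1/f₂ − 1/d_o2 = 1/(32.1) − 1/(123.5) = 0.02306, so d_i2 = 43.4 cm.
The final image is real, 43.4 cm to the right of lens 2 (overall magnification ≈ -0.13).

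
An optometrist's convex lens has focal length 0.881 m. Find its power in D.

P = +1.14 D

P = 1/f = 1/(0.881 m) = +1.14 D.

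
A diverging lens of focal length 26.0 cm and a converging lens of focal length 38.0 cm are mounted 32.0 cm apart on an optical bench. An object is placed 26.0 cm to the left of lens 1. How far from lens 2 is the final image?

Lens 1 is diverging, so f₁ = −26.0 cm.
Lens 1: 1/d_i1 = 1/f₁ − 1/d_o1 = 1/(-26.0) − 1/(26.0) = -0.07692, so d_i1 = -13.00 cm.
The intermediate image is 13.00 cm to the left of lens 1 (virtual), which is 32.0 − (-13.00) = 45.00 cm to the left of lens 2, so d_o2 = +45.00 cm.
Lens 2: 1/d_i2 = 1/f₂ − 1/d_o2 = 1/(38.0) − 1/(45.00) = 0.004094, so d_i2 = 244 cm.
The final image is real, 244 cm to the right of lens 2 (overall magnification ≈ -2.7).

244 cm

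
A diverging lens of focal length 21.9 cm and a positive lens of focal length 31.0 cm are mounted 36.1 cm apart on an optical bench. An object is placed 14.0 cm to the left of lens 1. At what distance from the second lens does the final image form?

101 cm

Lens 1 is diverging, so f₁ = −21.9 cm.
Lens 1: 1/d_i1 = 1/f₁ − 1/d_o1 = 1/(-21.9) − 1/(14.0) = -0.1171, so d_i1 = -8.540 cm.
The intermediate image is 8.540 cm to the left of lens 1 (virtual), which is 36.1 − (-8.540) = 44.64 cm to the left of lens 2, so d_o2 = +44.64 cm.
Lens 2: 1/d_i2 = 1/f₂ − 1/d_o2 = 1/(31.0) − 1/(44.64) = 0.009857, so d_i2 = 101 cm.
The final image is real, 101 cm to the right of lens 2 (overall magnification ≈ -1.4).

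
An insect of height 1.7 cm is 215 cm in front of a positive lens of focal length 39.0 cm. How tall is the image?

0.377 cm

1/d_i = 1/f − 1/d_o = 1/(39.00) − 1/(215) = 0.02099, so d_i = 47.64 cm.
m = −d_i/d_o = -0.2216.
|h_i| = |m|·h_o = 0.2216 × 1.7 = 0.377 cm. The image is real, inverted and reduced, on the far side of the lens.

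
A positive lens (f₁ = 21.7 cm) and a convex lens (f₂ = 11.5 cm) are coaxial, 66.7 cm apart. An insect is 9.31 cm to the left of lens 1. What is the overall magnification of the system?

m = -0.282

Lens 1: 1/d_i1 = 1/(21.7) − 1/(9.31) = -0.06133, so d_i1 = -16.31 cm; m₁ = −d_i1/d_o1 = +1.752.
d_o2 = 66.7 − (-16.31) = 83.01 cm.
Lens 2: 1/d_i2 = 1/(11.5) − 1/(83.01) = 0.07491, so d_i2 = 13.35 cm; m₂ = −d_i2/d_o2 = -0.1608.
m = m₁·m₂ = (+1.752)(-0.1608) = -0.282.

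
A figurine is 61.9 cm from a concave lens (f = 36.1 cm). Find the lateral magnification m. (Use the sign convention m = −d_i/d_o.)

m = +0.368

For a concave lens, f = -36.1 cm.
1/d_i = 1/f − 1/d_o = 1/(-36.10) − 1/(61.9) = -0.04386, so d_i = -22.80 cm.
m = −d_i/d_o = −(-22.80)/(61.9) = +0.368.
The image is virtual, upright and reduced, on the same side as the object.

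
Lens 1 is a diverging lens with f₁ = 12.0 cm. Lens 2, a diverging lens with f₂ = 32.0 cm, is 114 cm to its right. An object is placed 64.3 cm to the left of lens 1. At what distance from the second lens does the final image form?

25.4 cm

Lens 1 is diverging, so f₁ = −12.0 cm.
Lens 1: 1/d_i1 = 1/f₁ − 1/d_o1 = 1/(-12.0) − 1/(64.3) = -0.09889, so d_i1 = -10.11 cm.
The intermediate image is 10.11 cm to the left of lens 1 (virtual), which is 114 − (-10.11) = 124.1 cm to the left of lens 2, so d_o2 = +124.1 cm.
Lens 2 is diverging, so f₂ = −32.0 cm.
Lens 2: 1/d_i2 = 1/f₂ − 1/d_o2 = 1/(-32.0) − 1/(124.1) = -0.03931, so d_i2 = -25.4 cm.
The final image is virtual, 25.4 cm to the left of lens 2 (overall magnification ≈ 0.032).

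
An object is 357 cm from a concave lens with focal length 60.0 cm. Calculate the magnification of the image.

m = +0.144

For a concave lens, f = -60.0 cm.
1/d_i = 1/f − 1/d_o = 1/(-60.00) − 1/(357) = -0.01947, so d_i = -51.37 cm.
m = −d_i/d_o = −(-51.37)/(357) = +0.144.
The image is virtual, upright and reduced, on the same side as the object.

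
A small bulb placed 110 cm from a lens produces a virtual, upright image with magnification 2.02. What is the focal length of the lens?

f = 218 cm (converging)

m = −d_i/d_o ⇒ d_i = −m·d_o = −(+2.02)·(110) = -222.2 cm.
1/f = 1/d_o + 1/d_i = 1/(110) + 1/(-222.2) = 0.004590, so f = 218 cm.
Since f is positive, the lens is converging.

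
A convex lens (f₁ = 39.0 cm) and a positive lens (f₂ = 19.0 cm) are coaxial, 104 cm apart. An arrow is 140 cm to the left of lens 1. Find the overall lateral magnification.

Lens 1: 1/d_i1 = 1/(39.0) − 1/(140) = 0.01850, so d_i1 = 54.06 cm; m₁ = −d_i1/d_o1 = -0.3861.
d_o2 = 104 − (54.06) = 49.94 cm.
Lens 2: 1/d_i2 = 1/(19.0) − 1/(49.94) = 0.03261, so d_i2 = 30.67 cm; m₂ = −d_i2/d_o2 = -0.6141.
m = m₁·m₂ = (-0.3861)(-0.6141) = +0.237.

m = +0.237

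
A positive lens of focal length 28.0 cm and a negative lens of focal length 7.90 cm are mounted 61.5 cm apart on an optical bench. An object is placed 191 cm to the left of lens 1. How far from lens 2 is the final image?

6.19 cm

Lens 1: 1/d_i1 = 1/f₁ − 1/d_o1 = 1/(28.0) − 1/(191) = 0.03048, so d_i1 = 32.81 cm.
The intermediate image is 32.81 cm to the right of lens 1, which is 61.5 − (32.81) = 28.69 cm to the left of lens 2, so d_o2 = +28.69 cm.
Lens 2 is diverging, so f₂ = −7.90 cm.
Lens 2: 1/d_i2 = 1/f₂ − 1/d_o2 = 1/(-7.90) − 1/(28.69) = -0.1614, so d_i2 = -6.19 cm.
The final image is virtual, 6.19 cm to the left of lens 2 (overall magnification ≈ -0.037).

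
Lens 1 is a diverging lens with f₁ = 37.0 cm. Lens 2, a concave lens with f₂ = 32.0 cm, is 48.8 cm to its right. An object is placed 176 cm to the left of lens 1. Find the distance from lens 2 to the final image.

22.8 cm

Lens 1 is diverging, so f₁ = −37.0 cm.
Lens 1: 1/d_i1 = 1/f₁ − 1/d_o1 = 1/(-37.0) − 1/(176) = -0.03271, so d_i1 = -30.57 cm.
The intermediate image is 30.57 cm to the left of lens 1 (virtual), which is 48.8 − (-30.57) = 79.37 cm to the left of lens 2, so d_o2 = +79.37 cm.
Lens 2 is diverging, so f₂ = −32.0 cm.
Lens 2: 1/d_i2 = 1/f₂ − 1/d_o2 = 1/(-32.0) − 1/(79.37) = -0.04385, so d_i2 = -22.8 cm.
The final image is virtual, 22.8 cm to the left of lens 2 (overall magnification ≈ 0.050).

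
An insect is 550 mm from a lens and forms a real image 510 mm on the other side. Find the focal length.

f = 265 mm (converging)

Real image ⇒ d_i = +510 mm.
1/f = 1/d_o + 1/d_i = 1/(550) + 1/(510) = 0.003779, so f = 265 mm.
Since f is positive, the lens is converging.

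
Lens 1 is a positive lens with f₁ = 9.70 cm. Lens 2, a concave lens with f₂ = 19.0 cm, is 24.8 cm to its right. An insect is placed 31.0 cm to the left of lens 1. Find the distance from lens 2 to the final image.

6.84 cm

Lens 1: 1/d_i1 = 1/f₁ − 1/d_o1 = 1/(9.70) − 1/(31.0) = 0.07083, so d_i1 = 14.12 cm.
The intermediate image is 14.12 cm to the right of lens 1, which is 24.8 − (14.12) = 10.68 cm to the left of lens 2, so d_o2 = +10.68 cm.
Lens 2 is diverging, so f₂ = −19.0 cm.
Lens 2: 1/d_i2 = 1/f₂ − 1/d_o2 = 1/(-19.0) − 1/(10.68) = -0.1463, so d_i2 = -6.84 cm.
The final image is virtual, 6.84 cm to the left of lens 2 (overall magnification ≈ -0.29).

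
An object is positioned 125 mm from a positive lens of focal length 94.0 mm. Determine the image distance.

379 mm

Thin-lens equation: 1/q = 1/f − 1/p = 1/(94.00) − 1/(125) = 0.01064 − 0.008000 = 0.002638, so q = 379 mm.
The image is real, inverted and enlarged, on the far side of the lens.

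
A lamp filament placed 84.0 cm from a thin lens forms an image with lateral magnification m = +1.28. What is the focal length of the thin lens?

m = −d_i/d_o ⇒ d_i = −m·d_o = −(+1.28)·(84.0) = -107.5 cm.
1/f = 1/d_o + 1/d_i = 1/(84.0) + 1/(-107.5) = 0.002602, so f = 384 cm.
Since f is positive, the thin lens is converging.

f = 384 cm (converging)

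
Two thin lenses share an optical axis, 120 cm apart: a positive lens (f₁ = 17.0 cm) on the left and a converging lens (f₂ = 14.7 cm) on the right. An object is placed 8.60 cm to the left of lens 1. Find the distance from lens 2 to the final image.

16.5 cm

Lens 1: 1/d_i1 = 1/f₁ − 1/d_o1 = 1/(17.0) − 1/(8.60) = -0.05746, so d_i1 = -17.40 cm.
The intermediate image is 17.40 cm to the left of lens 1 (virtual), which is 120 − (-17.40) = 137.4 cm to the left of lens 2, so d_o2 = +137.4 cm.
Lens 2: 1/d_i2 = 1/f₂ − 1/d_o2 = 1/(14.7) − 1/(137.4) = 0.06075, so d_i2 = 16.5 cm.
The final image is real, 16.5 cm to the right of lens 2 (overall magnification ≈ -0.24).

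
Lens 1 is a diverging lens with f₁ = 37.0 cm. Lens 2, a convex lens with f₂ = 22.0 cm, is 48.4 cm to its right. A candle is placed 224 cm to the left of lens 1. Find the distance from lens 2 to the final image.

Lens 1 is diverging, so f₁ = −37.0 cm.
Lens 1: 1/d_i1 = 1/f₁ − 1/d_o1 = 1/(-37.0) − 1/(224) = -0.03149, so d_i1 = -31.75 cm.
The intermediate image is 31.75 cm to the left of lens 1 (virtual), which is 48.4 − (-31.75) = 80.15 cm to the left of lens 2, so d_o2 = +80.15 cm.
Lens 2: 1/d_i2 = 1/f₂ − 1/d_o2 = 1/(22.0) − 1/(80.15) = 0.03298, so d_i2 = 30.3 cm.
The final image is real, 30.3 cm to the right of lens 2 (overall magnification ≈ -0.054).

30.3 cm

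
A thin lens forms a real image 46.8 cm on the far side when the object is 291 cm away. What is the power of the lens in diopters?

P = +2.48 D

d_i = +46.8 cm.
1/f = 1/d_o + 1/d_i = 1/(291) + 1/(46.8) = 0.02480 cm⁻¹.
f = 40.32 cm = 0.4032 m, so P = 1/f = +2.48 D.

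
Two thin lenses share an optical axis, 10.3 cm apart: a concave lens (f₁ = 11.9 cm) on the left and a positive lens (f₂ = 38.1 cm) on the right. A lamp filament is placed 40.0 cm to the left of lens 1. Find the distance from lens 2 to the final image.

39.8 cm

Lens 1 is diverging, so f₁ = −11.9 cm.
Lens 1: 1/d_i1 = 1/f₁ − 1/d_o1 = 1/(-11.9) − 1/(40.0) = -0.1090, so d_i1 = -9.171 cm.
The intermediate image is 9.171 cm to the left of lens 1 (virtual), which is 10.3 − (-9.171) = 19.47 cm to the left of lens 2, so d_o2 = +19.47 cm.
Lens 2: 1/d_i2 = 1/f₂ − 1/d_o2 = 1/(38.1) − 1/(19.47) = -0.02511, so d_i2 = -39.8 cm.
The final image is virtual, 39.8 cm to the left of lens 2 (overall magnification ≈ 0.47).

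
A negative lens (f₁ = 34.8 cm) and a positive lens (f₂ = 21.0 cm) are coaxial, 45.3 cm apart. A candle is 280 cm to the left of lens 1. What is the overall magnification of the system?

m = -0.0420

f₁ = −34.8 cm (diverging).
Lens 1: 1/d_i1 = 1/(-34.8) − 1/(280) = -0.03231, so d_i1 = -30.95 cm; m₁ = −d_i1/d_o1 = +0.1105.
d_o2 = 45.3 − (-30.95) = 76.25 cm.
Lens 2: 1/d_i2 = 1/(21.0) − 1/(76.25) = 0.03450, so d_i2 = 28.98 cm; m₂ = −d_i2/d_o2 = -0.3801.
m = m₁·m₂ = (+0.1105)(-0.3801) = -0.0420.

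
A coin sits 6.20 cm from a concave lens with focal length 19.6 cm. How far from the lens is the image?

4.71 cm

For a concave lens, f = -19.6 cm.
Lens equation: 1/s_i = 1/f − 1/s_o = 1/(-19.60) − 1/(6.20) = -0.05102 − 0.1613 = -0.2123, so s_i = -4.71 cm.
The image is virtual, upright and reduced, on the same side as the object.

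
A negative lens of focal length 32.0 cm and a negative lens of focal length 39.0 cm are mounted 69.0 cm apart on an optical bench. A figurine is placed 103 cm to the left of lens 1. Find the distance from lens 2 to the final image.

27.5 cm

Lens 1 is diverging, so f₁ = −32.0 cm.
Lens 1: 1/d_i1 = 1/f₁ − 1/d_o1 = 1/(-32.0) − 1/(103) = -0.04096, so d_i1 = -24.41 cm.
The intermediate image is 24.41 cm to the left of lens 1 (virtual), which is 69.0 − (-24.41) = 93.41 cm to the left of lens 2, so d_o2 = +93.41 cm.
Lens 2 is diverging, so f₂ = −39.0 cm.
Lens 2: 1/d_i2 = 1/f₂ − 1/d_o2 = 1/(-39.0) − 1/(93.41) = -0.03635, so d_i2 = -27.5 cm.
The final image is virtual, 27.5 cm to the left of lens 2 (overall magnification ≈ 0.070).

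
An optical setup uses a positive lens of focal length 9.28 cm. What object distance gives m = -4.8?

11.2 cm

m = −d_i/d_o ⇒ d_i = −m·d_o.
1/f = 1/d_o + 1/d_i = 1/d_o − 1/(m·d_o) = (1 − 1/m)/d_o, so d_o = f(1 − 1/m) = (9.280)(1 − 1/(-4.8)) = 11.2 cm.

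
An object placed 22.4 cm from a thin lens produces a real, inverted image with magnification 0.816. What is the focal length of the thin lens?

m = −d_i/d_o ⇒ d_i = −m·d_o = −(-0.816)·(22.4) = 18.28 cm.
1/f = 1/d_o + 1/d_i = 1/(22.4) + 1/(18.28) = 0.09935, so f = 10.1 cm.
Since f is positive, the thin lens is converging.

f = 10.1 cm (converging)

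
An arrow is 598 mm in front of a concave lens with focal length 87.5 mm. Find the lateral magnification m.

For a concave lens, f = -87.5 mm.
1/d_i = 1/f − 1/d_o = 1/(-87.50) − 1/(598) = -0.01310, so d_i = -76.33 mm.
m = −d_i/d_o = −(-76.33)/(598) = +0.128.
The image is virtual, upright and reduced, on the same side as the object.

m = +0.128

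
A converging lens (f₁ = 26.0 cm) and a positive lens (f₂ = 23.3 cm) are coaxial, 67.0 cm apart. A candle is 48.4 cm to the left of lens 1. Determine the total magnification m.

Lens 1: 1/d_i1 = 1/(26.0) − 1/(48.4) = 0.01780, so d_i1 = 56.18 cm; m₁ = −d_i1/d_o1 = -1.161.
d_o2 = 67.0 − (56.18) = 10.82 cm.
Lens 2: 1/d_i2 = 1/(23.3) − 1/(10.82) = -0.04950, so d_i2 = -20.20 cm; m₂ = −d_i2/d_o2 = +1.867.
m = m₁·m₂ = (-1.161)(+1.867) = -2.17.

m = -2.17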